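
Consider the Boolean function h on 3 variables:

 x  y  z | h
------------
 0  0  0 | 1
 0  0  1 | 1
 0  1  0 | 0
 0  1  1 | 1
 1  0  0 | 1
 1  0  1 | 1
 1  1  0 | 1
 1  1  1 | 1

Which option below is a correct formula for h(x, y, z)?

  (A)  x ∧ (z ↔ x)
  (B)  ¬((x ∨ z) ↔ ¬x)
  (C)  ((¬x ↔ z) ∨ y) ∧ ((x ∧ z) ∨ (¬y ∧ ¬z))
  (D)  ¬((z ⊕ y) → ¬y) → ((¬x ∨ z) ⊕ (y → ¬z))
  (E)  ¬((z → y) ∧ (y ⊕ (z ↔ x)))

D

(A) disagrees with h on (0,0,0) (formula → 0, table → 1); rule it out.
(B) disagrees with h on (0,0,1) (formula → 0, table → 1); rule it out.
(C) disagrees with h on (0,0,0) (formula → 0, table → 1); rule it out.
(E) disagrees with h on (0,0,0) (formula → 0, table → 1); rule it out.
That leaves (D). Evaluating it on every row reproduces the table of h exactly.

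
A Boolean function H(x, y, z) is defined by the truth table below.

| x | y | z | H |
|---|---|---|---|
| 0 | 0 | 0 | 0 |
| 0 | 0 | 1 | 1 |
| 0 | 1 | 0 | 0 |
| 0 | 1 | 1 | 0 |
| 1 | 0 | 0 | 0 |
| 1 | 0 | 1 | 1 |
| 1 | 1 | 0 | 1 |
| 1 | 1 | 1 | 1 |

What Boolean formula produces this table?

H=1 on 4 inputs: (0,0,1), (1,0,1), (1,1,0), (1,1,1). Reading each as a conjunction of literals (¬x·¬y·z, x·¬y·z, x·y·¬z, x·y·z) and taking the OR gives the canonical DNF.

H(x, y, z) = ((((¬x ∧ ¬y) ∧ z) ∨ ((x ∧ ¬y) ∧ z)) ∨ ((x ∧ y) ∧ ¬z)) ∨ ((x ∧ y) ∧ z)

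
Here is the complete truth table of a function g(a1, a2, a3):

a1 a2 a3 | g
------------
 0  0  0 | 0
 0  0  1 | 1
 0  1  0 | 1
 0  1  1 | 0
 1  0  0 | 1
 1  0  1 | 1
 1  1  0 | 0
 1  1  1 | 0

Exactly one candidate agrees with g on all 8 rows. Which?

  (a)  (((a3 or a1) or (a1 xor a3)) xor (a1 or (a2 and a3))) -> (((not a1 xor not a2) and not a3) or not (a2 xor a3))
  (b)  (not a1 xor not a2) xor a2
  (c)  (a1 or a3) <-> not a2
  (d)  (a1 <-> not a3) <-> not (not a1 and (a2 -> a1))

c

(a) fails at (0,0,0): the formula yields 1, g is 0.
(b) fails at (0,0,1): the formula yields 0, g is 1.
(d) fails at (0,0,0): the formula yields 1, g is 0.
(c) is the remaining candidate, and it agrees with g on all 8 inputs.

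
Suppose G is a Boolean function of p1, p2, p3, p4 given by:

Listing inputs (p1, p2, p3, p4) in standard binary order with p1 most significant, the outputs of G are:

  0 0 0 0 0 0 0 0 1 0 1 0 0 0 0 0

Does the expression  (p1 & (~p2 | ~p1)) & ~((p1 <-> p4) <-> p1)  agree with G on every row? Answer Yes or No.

Yes

Check the formula against G row by row:
  p1=0, p2=0, p3=0, p4=0: formula gives 0, G = 0 ✓
  p1=0, p2=0, p3=0, p4=1: formula gives 0, G = 0 ✓
  p1=0, p2=0, p3=1, p4=0: formula gives 0, G = 0 ✓
  p1=0, p2=0, p3=1, p4=1: formula gives 0, G = 0 ✓
  … (the remaining 12 rows also agree.)
All 16 rows match — the expression computes G exactly.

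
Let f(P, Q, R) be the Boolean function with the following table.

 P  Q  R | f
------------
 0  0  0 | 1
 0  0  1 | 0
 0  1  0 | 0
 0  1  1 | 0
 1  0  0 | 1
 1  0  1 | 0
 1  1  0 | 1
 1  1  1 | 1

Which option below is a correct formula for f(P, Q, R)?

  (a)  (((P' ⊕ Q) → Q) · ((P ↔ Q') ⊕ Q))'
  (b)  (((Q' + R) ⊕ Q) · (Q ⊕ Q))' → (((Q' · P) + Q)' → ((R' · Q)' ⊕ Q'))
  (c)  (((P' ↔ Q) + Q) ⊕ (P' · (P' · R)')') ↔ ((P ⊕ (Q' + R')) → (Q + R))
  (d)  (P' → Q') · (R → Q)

(a): at (0,0,1) it gives 1, but f = 0 — eliminated.
(b): at (0,0,0) it gives 0, but f = 1 — eliminated.
(c): at (0,0,1) it gives 1, but f = 0 — eliminated.
That leaves (d). Evaluating it on every row reproduces the table of f exactly.

d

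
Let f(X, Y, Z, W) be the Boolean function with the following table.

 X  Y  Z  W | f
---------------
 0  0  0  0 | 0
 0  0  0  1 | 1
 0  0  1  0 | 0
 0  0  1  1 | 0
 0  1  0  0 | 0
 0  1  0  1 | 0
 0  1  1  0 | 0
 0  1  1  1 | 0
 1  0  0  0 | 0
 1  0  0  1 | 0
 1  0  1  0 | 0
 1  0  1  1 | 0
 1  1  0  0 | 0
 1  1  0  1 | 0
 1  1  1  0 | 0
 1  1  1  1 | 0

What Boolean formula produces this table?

f is 1 on exactly one input, (0,0,0,1), whose minterm is ¬X·¬Y·¬Z·W. So f is just that conjunction.

f(X, Y, Z, W) = ((¬X ∧ ¬Y) ∧ ¬Z) ∧ W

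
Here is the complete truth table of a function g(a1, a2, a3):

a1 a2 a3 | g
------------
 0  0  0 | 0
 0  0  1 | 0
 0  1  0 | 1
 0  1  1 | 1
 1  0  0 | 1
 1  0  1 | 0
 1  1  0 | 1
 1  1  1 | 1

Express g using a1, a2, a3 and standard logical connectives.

g(a1, a2, a3) = ((((a1' · a2') · a3') + ((a1' · a2') · a3)) + ((a1 · a2') · a3))'

g is 0 on only 3 rows — (0,0,0), (0,0,1), (1,0,1). Writing each as a minterm (¬a1·¬a2·¬a3, ¬a1·¬a2·a3, a1·¬a2·a3) and OR-ing them characterizes exactly where g=0, so g is the negation of that disjunction.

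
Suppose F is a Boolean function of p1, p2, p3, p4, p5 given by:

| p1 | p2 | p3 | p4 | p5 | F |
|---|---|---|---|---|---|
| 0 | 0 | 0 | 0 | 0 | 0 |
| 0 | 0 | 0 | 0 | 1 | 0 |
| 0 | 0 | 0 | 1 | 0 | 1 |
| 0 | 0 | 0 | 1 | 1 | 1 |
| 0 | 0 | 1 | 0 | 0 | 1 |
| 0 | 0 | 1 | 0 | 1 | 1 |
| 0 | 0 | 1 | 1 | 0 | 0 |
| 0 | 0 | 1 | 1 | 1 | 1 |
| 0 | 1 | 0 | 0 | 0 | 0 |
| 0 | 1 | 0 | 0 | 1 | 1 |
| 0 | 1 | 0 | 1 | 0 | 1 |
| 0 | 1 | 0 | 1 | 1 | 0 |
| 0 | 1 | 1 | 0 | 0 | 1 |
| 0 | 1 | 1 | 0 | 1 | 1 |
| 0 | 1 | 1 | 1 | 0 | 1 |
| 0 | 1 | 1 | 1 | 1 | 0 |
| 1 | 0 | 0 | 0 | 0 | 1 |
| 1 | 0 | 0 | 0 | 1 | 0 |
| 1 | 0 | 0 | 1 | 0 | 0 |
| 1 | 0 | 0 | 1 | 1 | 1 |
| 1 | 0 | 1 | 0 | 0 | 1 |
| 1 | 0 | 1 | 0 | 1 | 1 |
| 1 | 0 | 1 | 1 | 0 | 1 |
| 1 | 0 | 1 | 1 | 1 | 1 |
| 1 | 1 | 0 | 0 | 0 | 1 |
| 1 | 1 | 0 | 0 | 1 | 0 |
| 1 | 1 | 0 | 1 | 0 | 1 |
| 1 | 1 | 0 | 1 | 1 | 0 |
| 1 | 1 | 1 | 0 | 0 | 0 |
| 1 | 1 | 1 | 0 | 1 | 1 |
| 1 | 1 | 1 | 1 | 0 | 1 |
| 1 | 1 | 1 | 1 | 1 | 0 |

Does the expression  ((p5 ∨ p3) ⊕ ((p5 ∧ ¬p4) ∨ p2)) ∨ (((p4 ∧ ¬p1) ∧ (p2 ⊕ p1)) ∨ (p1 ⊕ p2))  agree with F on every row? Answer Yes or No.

No

Evaluate ((p5 ∨ p3) ⊕ ((p5 ∧ ¬p4) ∨ p2)) ∨ (((p4 ∧ ¬p1) ∧ (p2 ⊕ p1)) ∨ (p1 ⊕ p2)) on each row and compare to F:
  p1=0, p2=0, p3=0, p4=0, p5=0: formula gives 0, F = 0 ✓
  p1=0, p2=0, p3=0, p4=0, p5=1: formula gives 0, F = 0 ✓
  p1=0, p2=0, p3=0, p4=1, p5=0: formula gives 0, but F = 1 ✗
Since they disagree at (0,0,0,1,0), the expression is not a correct formula for F.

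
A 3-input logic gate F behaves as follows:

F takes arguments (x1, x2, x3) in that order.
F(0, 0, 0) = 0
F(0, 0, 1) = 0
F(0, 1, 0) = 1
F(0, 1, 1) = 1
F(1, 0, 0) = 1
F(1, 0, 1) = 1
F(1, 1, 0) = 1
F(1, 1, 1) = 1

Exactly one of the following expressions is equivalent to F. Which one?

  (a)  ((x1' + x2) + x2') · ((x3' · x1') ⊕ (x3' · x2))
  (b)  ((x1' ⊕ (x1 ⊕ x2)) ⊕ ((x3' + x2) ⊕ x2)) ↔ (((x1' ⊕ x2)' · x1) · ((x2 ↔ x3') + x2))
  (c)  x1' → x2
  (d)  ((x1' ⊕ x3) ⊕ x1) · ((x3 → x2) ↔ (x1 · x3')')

(a): at (0,0,0) it gives 1, but F = 0 — eliminated.
(b): at (0,0,0) it gives 1, but F = 0 — eliminated.
(d): at (0,0,0) it gives 1, but F = 0 — eliminated.
That leaves (c). Evaluating it on every row reproduces the table of F exactly.

c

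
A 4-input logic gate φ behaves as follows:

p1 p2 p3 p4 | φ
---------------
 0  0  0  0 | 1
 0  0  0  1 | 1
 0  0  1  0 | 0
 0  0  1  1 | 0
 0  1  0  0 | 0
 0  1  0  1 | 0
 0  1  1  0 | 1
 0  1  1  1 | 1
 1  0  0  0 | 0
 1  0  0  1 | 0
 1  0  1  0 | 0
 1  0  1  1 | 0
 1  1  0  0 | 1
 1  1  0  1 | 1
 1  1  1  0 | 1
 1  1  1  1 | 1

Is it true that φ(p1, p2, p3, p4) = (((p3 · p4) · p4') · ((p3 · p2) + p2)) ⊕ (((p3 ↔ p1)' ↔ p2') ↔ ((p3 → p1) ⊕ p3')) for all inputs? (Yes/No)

Yes

Check the formula against φ row by row:
  p1=0, p2=0, p3=0, p4=0: formula gives 1, φ = 1 ✓
  p1=0, p2=0, p3=0, p4=1: formula gives 1, φ = 1 ✓
  p1=0, p2=0, p3=1, p4=0: formula gives 0, φ = 0 ✓
  p1=0, p2=0, p3=1, p4=1: formula gives 0, φ = 0 ✓
  …and likewise for the remaining 12 rows.
Every row agrees, so the formula is equivalent.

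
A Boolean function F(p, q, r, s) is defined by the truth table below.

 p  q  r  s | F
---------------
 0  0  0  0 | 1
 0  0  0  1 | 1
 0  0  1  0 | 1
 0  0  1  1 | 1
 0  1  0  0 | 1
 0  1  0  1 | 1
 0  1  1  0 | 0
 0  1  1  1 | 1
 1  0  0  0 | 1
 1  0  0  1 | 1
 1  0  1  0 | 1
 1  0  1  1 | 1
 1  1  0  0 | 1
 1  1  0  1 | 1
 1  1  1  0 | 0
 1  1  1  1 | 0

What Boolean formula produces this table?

F(p, q, r, s) = NOT (((((NOT p AND q) AND r) AND NOT s) OR (((p AND q) AND r) AND NOT s)) OR (((p AND q) AND r) AND s))

F is 0 on only 3 rows — (0,1,1,0), (1,1,1,0), (1,1,1,1). Writing each as a minterm (¬p·q·r·¬s, p·q·r·¬s, p·q·r·s) and OR-ing them characterizes exactly where F=0, so F is the negation of that disjunction.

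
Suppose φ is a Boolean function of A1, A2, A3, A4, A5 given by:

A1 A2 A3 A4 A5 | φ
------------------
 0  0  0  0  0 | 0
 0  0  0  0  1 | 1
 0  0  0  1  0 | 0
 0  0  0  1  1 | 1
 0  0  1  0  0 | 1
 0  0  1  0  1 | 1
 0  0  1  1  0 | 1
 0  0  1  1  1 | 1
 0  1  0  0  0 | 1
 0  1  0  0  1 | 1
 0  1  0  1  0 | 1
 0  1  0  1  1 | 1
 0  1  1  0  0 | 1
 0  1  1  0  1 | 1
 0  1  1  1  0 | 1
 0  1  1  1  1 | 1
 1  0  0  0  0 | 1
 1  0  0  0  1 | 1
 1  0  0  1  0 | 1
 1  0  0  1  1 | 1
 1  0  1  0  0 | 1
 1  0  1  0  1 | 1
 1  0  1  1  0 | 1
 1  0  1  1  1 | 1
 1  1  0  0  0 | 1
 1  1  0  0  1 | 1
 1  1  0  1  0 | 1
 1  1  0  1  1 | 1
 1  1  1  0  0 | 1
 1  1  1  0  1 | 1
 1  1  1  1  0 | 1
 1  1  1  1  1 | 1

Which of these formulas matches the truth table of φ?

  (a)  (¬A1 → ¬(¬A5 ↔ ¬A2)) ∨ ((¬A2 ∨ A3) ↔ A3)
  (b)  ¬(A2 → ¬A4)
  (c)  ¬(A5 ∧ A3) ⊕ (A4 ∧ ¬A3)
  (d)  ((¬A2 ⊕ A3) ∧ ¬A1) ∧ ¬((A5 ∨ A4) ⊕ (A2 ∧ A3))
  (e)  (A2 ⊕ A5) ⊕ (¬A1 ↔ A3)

(b) disagrees with φ on (0,0,0,0,1) (formula → 0, table → 1); rule it out.
(c) disagrees with φ on (0,0,0,0,0) (formula → 1, table → 0); rule it out.
(d) disagrees with φ on (0,0,0,0,0) (formula → 1, table → 0); rule it out.
(e) disagrees with φ on (0,0,1,0,1) (formula → 0, table → 1); rule it out.
Only (a) survives; checking it on all 32 rows confirms it matches φ.

a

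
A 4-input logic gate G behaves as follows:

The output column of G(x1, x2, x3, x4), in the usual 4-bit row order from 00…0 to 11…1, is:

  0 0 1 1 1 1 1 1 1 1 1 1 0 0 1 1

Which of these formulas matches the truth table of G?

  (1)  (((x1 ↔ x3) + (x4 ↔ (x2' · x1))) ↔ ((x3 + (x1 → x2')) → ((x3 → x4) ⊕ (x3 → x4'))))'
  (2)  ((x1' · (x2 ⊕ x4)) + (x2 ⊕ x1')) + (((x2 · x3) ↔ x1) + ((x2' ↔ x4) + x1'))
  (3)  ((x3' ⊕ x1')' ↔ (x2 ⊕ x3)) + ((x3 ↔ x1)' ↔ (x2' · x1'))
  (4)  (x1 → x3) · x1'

(1): at (0,0,0,0) it gives 1, but G = 0 — eliminated.
(2): at (0,0,0,0) it gives 1, but G = 0 — eliminated.
(4): at (0,0,0,0) it gives 1, but G = 0 — eliminated.
Only (3) survives; checking it on all 16 rows confirms it matches G.

3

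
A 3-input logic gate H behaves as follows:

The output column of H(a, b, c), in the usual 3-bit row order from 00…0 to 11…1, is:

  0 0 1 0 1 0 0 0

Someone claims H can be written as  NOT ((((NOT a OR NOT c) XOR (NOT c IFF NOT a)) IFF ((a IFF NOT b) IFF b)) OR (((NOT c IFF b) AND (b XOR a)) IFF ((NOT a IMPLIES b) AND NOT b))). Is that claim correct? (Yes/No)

Yes

Evaluate NOT ((((NOT a OR NOT c) XOR (NOT c IFF NOT a)) IFF ((a IFF NOT b) IFF b)) OR (((NOT c IFF b) AND (b XOR a)) IFF ((NOT a IMPLIES b) AND NOT b))) on each row and compare to H:
  a=0, b=0, c=0: formula gives 0, H = 0 ✓
  a=0, b=0, c=1: formula gives 0, H = 0 ✓
  a=0, b=1, c=0: formula gives 1, H = 1 ✓
  a=0, b=1, c=1: formula gives 0, H = 0 ✓
  a=1, b=0, c=0: formula gives 1, H = 1 ✓
  …and likewise for the remaining 3 rows.
Every row agrees, so the formula is equivalent.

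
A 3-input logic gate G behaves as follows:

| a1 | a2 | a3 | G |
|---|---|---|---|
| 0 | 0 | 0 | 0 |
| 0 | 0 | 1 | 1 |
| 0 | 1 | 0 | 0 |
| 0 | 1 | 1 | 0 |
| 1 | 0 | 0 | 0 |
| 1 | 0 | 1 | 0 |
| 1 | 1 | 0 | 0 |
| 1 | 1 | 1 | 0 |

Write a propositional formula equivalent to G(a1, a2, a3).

Only row (0,0,1) gives 1. That row's minterm ¬a1·¬a2·a3 is G directly.

G(a1, a2, a3) = (~a1 & ~a2) & a3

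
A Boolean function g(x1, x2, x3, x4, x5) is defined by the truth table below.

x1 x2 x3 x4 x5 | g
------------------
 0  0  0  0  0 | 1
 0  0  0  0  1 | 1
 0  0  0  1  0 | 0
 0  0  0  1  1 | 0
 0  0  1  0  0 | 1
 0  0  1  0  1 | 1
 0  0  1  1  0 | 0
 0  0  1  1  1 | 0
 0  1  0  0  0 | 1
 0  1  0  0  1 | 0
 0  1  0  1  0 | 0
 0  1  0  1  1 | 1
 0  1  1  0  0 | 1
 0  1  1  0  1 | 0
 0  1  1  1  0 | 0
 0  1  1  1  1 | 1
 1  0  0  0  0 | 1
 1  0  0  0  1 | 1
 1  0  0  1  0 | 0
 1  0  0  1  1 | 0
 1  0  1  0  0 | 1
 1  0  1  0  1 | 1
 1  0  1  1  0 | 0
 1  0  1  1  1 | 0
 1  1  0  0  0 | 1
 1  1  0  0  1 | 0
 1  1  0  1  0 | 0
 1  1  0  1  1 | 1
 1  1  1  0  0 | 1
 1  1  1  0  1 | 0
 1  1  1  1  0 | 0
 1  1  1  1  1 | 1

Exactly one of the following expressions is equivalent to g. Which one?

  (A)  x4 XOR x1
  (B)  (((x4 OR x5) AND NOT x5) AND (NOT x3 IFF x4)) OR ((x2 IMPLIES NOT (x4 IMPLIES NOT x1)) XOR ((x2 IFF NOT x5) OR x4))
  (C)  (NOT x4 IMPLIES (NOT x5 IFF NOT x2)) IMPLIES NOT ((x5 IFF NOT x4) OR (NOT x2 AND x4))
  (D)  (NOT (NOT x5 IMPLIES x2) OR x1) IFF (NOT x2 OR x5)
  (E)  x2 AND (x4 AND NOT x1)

(A) disagrees with g on (0,0,0,0,0) (formula → 0, table → 1); rule it out.
(B) disagrees with g on (0,0,0,0,1) (formula → 0, table → 1); rule it out.
(D) disagrees with g on (0,0,0,0,1) (formula → 0, table → 1); rule it out.
(E) disagrees with g on (0,0,0,0,0) (formula → 0, table → 1); rule it out.
(C) is the remaining candidate, and it agrees with g on all 32 inputs.

C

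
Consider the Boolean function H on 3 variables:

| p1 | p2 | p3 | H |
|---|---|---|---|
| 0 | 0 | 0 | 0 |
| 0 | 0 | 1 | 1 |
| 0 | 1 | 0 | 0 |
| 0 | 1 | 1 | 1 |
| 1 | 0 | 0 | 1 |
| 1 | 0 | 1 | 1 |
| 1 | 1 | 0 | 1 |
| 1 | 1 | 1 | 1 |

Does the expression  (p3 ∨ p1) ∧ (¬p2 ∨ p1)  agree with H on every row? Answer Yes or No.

Test each input against both H and the formula:
  p1=0, p2=0, p3=0: formula gives 0, H = 0 ✓
  p1=0, p2=0, p3=1: formula gives 1, H = 1 ✓
  p1=0, p2=1, p3=0: formula gives 0, H = 0 ✓
  p1=0, p2=1, p3=1: formula gives 0, but H = 1 ✗
A single disagreement suffices: at (0,1,1) they differ, so the formula does not compute H.

No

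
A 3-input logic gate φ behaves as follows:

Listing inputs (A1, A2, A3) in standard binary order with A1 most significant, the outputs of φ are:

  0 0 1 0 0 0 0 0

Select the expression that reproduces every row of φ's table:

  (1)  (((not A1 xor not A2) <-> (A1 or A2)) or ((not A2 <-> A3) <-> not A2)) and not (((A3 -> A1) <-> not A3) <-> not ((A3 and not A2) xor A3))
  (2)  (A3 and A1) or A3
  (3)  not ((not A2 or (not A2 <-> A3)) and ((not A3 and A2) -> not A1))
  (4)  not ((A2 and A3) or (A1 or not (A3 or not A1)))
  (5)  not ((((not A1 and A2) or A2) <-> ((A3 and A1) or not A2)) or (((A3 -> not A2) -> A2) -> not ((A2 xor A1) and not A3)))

(1): at (0,1,0) it gives 0, but φ = 1 — eliminated.
(2): at (0,0,1) it gives 1, but φ = 0 — eliminated.
(3): at (0,1,0) it gives 0, but φ = 1 — eliminated.
(4): at (0,0,0) it gives 1, but φ = 0 — eliminated.
That leaves (5). Evaluating it on every row reproduces the table of φ exactly.

5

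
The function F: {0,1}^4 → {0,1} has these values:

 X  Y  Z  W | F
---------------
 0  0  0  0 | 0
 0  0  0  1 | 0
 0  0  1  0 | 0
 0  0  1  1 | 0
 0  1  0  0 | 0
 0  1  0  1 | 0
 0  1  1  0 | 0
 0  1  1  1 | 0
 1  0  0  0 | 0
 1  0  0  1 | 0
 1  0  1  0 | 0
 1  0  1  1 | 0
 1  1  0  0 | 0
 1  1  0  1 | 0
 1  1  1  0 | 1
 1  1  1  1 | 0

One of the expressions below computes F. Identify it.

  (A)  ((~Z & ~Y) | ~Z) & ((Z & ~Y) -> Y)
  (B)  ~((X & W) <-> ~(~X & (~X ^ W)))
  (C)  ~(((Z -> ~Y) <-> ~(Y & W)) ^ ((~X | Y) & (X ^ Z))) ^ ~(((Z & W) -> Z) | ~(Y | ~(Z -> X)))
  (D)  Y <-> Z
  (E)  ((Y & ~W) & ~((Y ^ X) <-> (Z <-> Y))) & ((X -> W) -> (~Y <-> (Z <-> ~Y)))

(A) fails at (0,0,0,0): the formula yields 1, F is 0.
(B) fails at (0,0,0,1): the formula yields 1, F is 0.
(C) fails at (0,0,1,0): the formula yields 1, F is 0.
(D) fails at (0,0,0,0): the formula yields 1, F is 0.
(E) is the remaining candidate, and it agrees with F on all 16 inputs.

E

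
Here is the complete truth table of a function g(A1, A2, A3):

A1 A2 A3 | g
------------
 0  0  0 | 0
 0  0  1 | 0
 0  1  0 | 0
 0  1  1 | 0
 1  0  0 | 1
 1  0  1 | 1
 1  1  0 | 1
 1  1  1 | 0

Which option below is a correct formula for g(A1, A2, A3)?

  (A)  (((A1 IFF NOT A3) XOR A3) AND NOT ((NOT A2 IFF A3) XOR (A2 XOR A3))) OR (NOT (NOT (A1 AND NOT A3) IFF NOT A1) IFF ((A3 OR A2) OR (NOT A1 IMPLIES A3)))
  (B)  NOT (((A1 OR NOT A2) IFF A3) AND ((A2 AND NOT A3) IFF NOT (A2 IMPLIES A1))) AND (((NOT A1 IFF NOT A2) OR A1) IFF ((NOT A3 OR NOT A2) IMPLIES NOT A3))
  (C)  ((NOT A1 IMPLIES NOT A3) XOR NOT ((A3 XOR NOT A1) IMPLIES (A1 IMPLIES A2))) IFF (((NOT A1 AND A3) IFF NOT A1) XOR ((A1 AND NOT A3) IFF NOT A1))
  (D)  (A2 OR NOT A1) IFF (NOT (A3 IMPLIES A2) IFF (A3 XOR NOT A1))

(A): at (0,0,0) it gives 1, but g = 0 — eliminated.
(B): at (0,0,0) it gives 1, but g = 0 — eliminated.
(D): at (0,1,1) it gives 1, but g = 0 — eliminated.
Only (C) survives; checking it on all 8 rows confirms it matches g.

C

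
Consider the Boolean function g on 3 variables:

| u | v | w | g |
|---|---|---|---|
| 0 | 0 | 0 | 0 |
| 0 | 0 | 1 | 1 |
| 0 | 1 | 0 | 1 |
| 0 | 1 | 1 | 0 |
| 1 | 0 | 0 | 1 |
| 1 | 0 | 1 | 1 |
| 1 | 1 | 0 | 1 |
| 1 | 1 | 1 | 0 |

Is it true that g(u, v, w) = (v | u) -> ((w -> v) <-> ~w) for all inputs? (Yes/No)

Test each input against both g and the formula:
  u=0, v=0, w=0: formula gives 1, but g = 0 ✗
Since they disagree at (0,0,0), the expression is not a correct formula for g.

No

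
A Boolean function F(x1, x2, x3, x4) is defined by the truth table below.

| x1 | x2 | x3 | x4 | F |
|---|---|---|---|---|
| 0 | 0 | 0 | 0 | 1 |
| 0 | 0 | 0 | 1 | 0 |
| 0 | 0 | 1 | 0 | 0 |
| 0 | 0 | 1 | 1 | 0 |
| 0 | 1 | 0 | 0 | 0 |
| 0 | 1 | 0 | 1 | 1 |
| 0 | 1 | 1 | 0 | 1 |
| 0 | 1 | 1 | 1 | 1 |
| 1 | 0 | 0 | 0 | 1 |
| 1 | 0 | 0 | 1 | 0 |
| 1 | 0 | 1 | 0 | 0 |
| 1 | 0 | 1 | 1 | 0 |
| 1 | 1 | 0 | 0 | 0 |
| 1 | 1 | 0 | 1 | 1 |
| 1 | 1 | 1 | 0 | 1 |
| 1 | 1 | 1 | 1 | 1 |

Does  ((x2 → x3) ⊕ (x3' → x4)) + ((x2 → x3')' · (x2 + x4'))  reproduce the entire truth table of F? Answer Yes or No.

Yes

Check the formula against F row by row:
  x1=0, x2=0, x3=0, x4=0: formula gives 1, F = 1 ✓
  x1=0, x2=0, x3=0, x4=1: formula gives 0, F = 0 ✓
  x1=0, x2=0, x3=1, x4=0: formula gives 0, F = 0 ✓
  x1=0, x2=0, x3=1, x4=1: formula gives 0, F = 0 ✓
  … (the remaining 12 rows also agree.)
Every row agrees, so the formula is equivalent.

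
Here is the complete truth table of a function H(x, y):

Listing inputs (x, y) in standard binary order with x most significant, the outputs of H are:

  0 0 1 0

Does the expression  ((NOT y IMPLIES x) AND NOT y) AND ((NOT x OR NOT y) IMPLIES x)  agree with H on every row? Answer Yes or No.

Test each input against both H and the formula:
  x=0, y=0: formula gives 0, H = 0 ✓
  x=0, y=1: formula gives 0, H = 0 ✓
  x=1, y=0: formula gives 1, H = 1 ✓
  x=1, y=1: formula gives 0, H = 0 ✓
Every row agrees, so the formula is equivalent.

Yes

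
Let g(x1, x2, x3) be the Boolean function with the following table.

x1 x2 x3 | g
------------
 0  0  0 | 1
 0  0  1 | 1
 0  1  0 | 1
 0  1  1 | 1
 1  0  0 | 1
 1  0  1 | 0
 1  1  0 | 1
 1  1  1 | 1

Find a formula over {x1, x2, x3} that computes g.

g(x1, x2, x3) = ¬((x1 ∧ ¬x2) ∧ x3)

g is 0 on exactly one input, (1,0,1), whose minterm is x1·¬x2·x3. So g is the negation of that single conjunction.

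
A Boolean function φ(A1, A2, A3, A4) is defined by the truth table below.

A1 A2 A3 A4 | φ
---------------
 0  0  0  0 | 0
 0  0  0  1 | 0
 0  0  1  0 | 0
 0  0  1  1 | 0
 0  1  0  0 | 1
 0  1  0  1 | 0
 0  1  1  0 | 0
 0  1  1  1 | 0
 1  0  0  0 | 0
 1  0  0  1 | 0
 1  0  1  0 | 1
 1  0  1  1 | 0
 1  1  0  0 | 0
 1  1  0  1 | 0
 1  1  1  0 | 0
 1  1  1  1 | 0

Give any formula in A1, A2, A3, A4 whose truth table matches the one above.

φ(A1, A2, A3, A4) = (((~A1 & A2) & ~A3) & ~A4) | (((A1 & ~A2) & A3) & ~A4)

The 1-rows are (0,1,0,0), (1,0,1,0). Each contributes one minterm — ¬A1·A2·¬A3·¬A4; A1·¬A2·A3·¬A4 — and their disjunction is a sum-of-products form of φ.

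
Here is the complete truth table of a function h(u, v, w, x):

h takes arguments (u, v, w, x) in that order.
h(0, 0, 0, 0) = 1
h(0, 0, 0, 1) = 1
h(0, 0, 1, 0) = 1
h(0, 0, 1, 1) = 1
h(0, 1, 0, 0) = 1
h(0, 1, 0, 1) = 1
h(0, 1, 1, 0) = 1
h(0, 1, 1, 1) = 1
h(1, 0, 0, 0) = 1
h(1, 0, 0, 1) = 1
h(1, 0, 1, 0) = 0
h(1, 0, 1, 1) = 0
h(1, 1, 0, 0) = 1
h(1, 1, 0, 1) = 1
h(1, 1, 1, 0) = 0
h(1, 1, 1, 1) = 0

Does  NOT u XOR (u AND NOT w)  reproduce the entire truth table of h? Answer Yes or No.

Evaluate NOT u XOR (u AND NOT w) on each row and compare to h:
  u=0, v=0, w=0, x=0: formula gives 1, h = 1 ✓
  u=0, v=0, w=0, x=1: formula gives 1, h = 1 ✓
  u=0, v=0, w=1, x=0: formula gives 1, h = 1 ✓
  u=0, v=0, w=1, x=1: formula gives 1, h = 1 ✓
  …and likewise for the remaining 12 rows.
No disagreement on any input; they are logically equivalent.

Yes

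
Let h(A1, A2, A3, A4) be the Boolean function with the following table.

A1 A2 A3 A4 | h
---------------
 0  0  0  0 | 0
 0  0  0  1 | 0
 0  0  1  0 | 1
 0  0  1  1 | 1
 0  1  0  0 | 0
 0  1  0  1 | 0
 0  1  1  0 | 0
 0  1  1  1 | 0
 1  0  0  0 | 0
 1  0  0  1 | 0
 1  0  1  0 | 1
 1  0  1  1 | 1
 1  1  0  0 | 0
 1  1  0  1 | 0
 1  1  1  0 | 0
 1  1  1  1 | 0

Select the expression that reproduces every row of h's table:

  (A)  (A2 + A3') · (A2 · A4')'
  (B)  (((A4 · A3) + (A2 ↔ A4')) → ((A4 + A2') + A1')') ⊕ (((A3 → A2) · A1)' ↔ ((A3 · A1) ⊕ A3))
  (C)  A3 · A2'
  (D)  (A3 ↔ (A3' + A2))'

C

(A) fails at (0,0,0,0): the formula yields 1, h is 0.
(B) fails at (0,0,0,0): the formula yields 1, h is 0.
(D) fails at (0,0,0,0): the formula yields 1, h is 0.
Only (C) survives; checking it on all 16 rows confirms it matches h.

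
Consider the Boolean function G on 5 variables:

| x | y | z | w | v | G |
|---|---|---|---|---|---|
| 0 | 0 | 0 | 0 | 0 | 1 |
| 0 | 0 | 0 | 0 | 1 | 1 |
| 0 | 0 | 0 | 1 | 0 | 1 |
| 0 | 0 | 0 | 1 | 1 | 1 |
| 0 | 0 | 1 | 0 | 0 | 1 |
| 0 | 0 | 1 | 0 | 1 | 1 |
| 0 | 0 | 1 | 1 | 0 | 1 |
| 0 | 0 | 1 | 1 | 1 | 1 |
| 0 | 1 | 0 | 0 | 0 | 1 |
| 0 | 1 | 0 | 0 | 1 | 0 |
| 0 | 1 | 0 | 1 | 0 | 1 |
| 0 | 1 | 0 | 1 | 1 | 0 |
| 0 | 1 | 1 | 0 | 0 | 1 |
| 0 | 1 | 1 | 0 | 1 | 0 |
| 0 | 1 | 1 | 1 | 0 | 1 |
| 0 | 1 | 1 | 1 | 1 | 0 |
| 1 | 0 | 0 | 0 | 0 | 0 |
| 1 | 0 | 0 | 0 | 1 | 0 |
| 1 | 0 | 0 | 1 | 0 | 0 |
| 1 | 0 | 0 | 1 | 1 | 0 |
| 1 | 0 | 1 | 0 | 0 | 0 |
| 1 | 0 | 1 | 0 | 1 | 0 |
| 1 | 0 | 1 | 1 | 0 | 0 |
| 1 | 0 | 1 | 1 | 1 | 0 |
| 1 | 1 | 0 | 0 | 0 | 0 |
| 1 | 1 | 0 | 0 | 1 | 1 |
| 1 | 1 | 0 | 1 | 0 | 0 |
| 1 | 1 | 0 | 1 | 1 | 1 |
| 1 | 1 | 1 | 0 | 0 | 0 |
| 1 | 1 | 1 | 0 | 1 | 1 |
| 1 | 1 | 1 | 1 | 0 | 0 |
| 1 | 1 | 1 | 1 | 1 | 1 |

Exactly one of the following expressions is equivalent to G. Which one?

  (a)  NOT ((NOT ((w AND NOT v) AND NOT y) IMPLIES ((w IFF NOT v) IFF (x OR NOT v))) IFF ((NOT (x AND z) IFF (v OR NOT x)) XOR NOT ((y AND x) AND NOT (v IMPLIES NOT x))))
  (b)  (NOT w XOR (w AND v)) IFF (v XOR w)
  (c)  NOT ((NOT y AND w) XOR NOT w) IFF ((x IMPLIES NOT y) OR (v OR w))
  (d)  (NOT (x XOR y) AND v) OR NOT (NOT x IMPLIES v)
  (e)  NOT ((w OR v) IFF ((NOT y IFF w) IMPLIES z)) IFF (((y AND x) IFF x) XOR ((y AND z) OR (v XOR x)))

d

(a) disagrees with G on (0,0,0,0,0) (formula → 0, table → 1); rule it out.
(b) disagrees with G on (0,0,0,0,0) (formula → 0, table → 1); rule it out.
(c) disagrees with G on (0,0,0,0,0) (formula → 0, table → 1); rule it out.
(e) disagrees with G on (0,0,0,1,1) (formula → 0, table → 1); rule it out.
That leaves (d). Evaluating it on every row reproduces the table of G exactly.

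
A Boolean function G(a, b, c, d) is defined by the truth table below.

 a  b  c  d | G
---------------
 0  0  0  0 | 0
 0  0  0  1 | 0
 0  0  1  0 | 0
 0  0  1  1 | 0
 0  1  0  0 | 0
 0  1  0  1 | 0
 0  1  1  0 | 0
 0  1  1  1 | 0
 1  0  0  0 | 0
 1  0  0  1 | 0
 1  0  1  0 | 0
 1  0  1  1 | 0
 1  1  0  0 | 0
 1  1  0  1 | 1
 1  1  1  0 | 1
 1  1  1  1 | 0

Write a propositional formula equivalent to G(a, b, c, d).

G=1 on 2 inputs: (1,1,0,1), (1,1,1,0). Reading each as a conjunction of literals (a·b·¬c·d, a·b·c·¬d) and taking the OR gives the canonical DNF.

G(a, b, c, d) = (((a ∧ b) ∧ ¬c) ∧ d) ∨ (((a ∧ b) ∧ c) ∧ ¬d)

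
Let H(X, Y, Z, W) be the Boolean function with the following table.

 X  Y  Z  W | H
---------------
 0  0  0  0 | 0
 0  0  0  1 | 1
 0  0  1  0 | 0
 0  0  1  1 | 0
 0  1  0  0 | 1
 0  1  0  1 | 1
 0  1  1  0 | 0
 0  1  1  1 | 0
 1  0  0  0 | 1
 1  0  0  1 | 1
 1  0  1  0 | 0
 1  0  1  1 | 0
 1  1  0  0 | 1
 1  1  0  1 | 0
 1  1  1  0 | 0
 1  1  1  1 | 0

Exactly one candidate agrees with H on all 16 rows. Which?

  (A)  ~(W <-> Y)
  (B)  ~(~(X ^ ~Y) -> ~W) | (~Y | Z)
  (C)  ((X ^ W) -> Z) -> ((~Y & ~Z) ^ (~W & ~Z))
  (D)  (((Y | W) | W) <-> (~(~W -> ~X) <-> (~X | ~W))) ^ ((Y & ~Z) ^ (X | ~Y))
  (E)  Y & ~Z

(A) fails at (0,0,1,1): the formula yields 1, H is 0.
(B) fails at (0,0,0,0): the formula yields 1, H is 0.
(D) fails at (0,0,1,1): the formula yields 1, H is 0.
(E) fails at (0,0,0,1): the formula yields 0, H is 1.
(C) is the remaining candidate, and it agrees with H on all 16 inputs.

C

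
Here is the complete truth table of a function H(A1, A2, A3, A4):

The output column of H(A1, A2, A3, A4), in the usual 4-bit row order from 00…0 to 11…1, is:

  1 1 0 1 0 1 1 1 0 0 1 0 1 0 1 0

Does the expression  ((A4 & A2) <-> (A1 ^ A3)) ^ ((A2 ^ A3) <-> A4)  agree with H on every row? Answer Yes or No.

Evaluate ((A4 & A2) <-> (A1 ^ A3)) ^ ((A2 ^ A3) <-> A4) on each row and compare to H:
  A1=0, A2=0, A3=0, A4=0: formula gives 0, but H = 1 ✗
Row (0,0,0,0) is a counterexample, so the formula is not equivalent to H.

No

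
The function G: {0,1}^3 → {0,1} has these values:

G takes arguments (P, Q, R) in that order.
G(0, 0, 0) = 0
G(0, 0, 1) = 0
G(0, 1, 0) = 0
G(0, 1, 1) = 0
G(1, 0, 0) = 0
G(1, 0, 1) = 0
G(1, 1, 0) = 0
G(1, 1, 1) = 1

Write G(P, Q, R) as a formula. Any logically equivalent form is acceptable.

Only row (1,1,1) gives 1. That row's minterm P·Q·R is G directly.

G(P, Q, R) = (P · Q) · R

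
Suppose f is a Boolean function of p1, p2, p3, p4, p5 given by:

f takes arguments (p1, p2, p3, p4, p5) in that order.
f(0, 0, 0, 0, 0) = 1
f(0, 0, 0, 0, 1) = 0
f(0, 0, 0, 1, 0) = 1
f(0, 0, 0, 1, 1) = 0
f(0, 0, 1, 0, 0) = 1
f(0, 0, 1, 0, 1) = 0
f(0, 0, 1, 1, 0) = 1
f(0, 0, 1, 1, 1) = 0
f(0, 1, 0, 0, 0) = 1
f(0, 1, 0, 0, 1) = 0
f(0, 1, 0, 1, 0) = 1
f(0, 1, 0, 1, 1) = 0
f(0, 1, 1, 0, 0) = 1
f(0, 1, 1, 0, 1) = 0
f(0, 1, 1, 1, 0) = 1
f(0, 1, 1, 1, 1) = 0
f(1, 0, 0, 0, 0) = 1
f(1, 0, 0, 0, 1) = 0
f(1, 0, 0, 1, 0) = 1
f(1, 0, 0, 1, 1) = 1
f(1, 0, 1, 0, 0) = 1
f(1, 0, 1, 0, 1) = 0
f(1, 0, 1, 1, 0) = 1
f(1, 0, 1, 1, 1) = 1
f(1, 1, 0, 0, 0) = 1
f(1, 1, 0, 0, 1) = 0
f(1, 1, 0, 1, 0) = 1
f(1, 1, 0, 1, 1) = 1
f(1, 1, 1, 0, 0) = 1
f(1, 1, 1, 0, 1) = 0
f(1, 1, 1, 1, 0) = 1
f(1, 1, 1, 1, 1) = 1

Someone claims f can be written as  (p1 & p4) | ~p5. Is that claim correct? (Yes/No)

Check the formula against f row by row:
  p1=0, p2=0, p3=0, p4=0, p5=0: formula gives 1, f = 1 ✓
  p1=0, p2=0, p3=0, p4=0, p5=1: formula gives 0, f = 0 ✓
  p1=0, p2=0, p3=0, p4=1, p5=0: formula gives 1, f = 1 ✓
  p1=0, p2=0, p3=0, p4=1, p5=1: formula gives 0, f = 0 ✓
  …and likewise for the remaining 28 rows.
No disagreement on any input; they are logically equivalent.

Yes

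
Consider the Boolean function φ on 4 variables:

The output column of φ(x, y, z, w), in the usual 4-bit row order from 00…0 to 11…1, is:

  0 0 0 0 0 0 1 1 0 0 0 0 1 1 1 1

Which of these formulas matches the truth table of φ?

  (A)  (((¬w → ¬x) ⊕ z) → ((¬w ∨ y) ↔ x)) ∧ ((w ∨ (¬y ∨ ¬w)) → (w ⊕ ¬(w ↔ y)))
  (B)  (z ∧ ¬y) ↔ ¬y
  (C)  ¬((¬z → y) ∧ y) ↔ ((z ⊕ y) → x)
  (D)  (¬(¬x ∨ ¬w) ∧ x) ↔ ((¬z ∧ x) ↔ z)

(B): at (0,0,1,0) it gives 1, but φ = 0 — eliminated.
(C): at (0,0,0,0) it gives 1, but φ = 0 — eliminated.
(D): at (0,0,1,0) it gives 1, but φ = 0 — eliminated.
That leaves (A). Evaluating it on every row reproduces the table of φ exactly.

A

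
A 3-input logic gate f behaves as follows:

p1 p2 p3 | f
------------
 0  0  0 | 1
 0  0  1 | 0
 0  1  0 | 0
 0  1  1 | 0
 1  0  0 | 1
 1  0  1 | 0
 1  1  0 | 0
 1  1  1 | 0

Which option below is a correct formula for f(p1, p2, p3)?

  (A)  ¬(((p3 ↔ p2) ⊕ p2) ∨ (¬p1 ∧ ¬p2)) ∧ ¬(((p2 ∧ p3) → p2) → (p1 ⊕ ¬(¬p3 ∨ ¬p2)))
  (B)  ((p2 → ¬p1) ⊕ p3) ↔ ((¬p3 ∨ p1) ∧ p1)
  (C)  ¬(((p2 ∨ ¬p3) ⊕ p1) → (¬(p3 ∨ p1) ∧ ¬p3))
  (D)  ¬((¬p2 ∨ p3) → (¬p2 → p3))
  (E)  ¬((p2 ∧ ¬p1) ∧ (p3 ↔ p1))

(A): at (0,0,0) it gives 0, but f = 1 — eliminated.
(B): at (0,0,0) it gives 0, but f = 1 — eliminated.
(C): at (0,0,0) it gives 0, but f = 1 — eliminated.
(E): at (0,0,1) it gives 1, but f = 0 — eliminated.
(D) is the remaining candidate, and it agrees with f on all 8 inputs.

D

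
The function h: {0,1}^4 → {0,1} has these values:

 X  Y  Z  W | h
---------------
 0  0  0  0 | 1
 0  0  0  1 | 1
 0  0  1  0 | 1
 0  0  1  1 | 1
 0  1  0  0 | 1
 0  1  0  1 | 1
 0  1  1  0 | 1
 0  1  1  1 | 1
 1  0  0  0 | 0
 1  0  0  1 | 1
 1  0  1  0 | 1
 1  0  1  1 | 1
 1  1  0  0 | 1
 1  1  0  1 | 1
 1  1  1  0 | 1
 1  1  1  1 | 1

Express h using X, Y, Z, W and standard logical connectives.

h(X, Y, Z, W) = NOT (((X AND NOT Y) AND NOT Z) AND NOT W)

Only row (1,0,0,0) gives 0. So h is 1 everywhere except there — the complement of the minterm X·¬Y·¬Z·¬W.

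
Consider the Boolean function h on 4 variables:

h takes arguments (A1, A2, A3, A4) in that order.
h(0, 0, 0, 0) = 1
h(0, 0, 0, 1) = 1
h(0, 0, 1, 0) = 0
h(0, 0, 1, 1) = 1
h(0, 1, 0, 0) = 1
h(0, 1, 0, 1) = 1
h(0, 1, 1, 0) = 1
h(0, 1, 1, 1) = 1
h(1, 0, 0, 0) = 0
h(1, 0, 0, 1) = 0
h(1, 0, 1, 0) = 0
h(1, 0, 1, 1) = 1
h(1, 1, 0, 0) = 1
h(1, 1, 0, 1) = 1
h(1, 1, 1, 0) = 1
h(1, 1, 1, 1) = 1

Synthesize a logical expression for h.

h(A1, A2, A3, A4) = ~((((((~A1 & ~A2) & A3) & ~A4) | (((A1 & ~A2) & ~A3) & ~A4)) | (((A1 & ~A2) & ~A3) & A4)) | (((A1 & ~A2) & A3) & ~A4))

h is 0 on only 4 rows — (0,0,1,0), (1,0,0,0), (1,0,0,1), (1,0,1,0). Writing each as a minterm (¬A1·¬A2·A3·¬A4, A1·¬A2·¬A3·¬A4, A1·¬A2·¬A3·A4, A1·¬A2·A3·¬A4) and OR-ing them characterizes exactly where h=0, so h is the negation of that disjunction.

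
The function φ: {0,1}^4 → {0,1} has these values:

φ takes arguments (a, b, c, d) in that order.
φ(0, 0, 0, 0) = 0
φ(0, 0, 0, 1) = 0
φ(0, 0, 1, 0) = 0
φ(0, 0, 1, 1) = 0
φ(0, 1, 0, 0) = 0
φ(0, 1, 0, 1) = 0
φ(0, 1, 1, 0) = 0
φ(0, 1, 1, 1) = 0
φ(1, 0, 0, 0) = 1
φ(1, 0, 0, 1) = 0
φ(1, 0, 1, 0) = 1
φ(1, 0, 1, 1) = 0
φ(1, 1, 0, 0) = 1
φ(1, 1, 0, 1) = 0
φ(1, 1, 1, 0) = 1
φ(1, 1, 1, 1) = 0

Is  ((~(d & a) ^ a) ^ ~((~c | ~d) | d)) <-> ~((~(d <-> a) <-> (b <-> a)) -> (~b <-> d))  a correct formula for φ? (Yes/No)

Evaluate ((~(d & a) ^ a) ^ ~((~c | ~d) | d)) <-> ~((~(d <-> a) <-> (b <-> a)) -> (~b <-> d)) on each row and compare to φ:
  a=0, b=0, c=0, d=0: formula gives 0, φ = 0 ✓
  a=0, b=0, c=0, d=1: formula gives 0, φ = 0 ✓
  a=0, b=0, c=1, d=0: formula gives 0, φ = 0 ✓
  a=0, b=0, c=1, d=1: formula gives 0, φ = 0 ✓
  … (the remaining 12 rows also agree.)
Every row agrees, so the formula is equivalent.

Yes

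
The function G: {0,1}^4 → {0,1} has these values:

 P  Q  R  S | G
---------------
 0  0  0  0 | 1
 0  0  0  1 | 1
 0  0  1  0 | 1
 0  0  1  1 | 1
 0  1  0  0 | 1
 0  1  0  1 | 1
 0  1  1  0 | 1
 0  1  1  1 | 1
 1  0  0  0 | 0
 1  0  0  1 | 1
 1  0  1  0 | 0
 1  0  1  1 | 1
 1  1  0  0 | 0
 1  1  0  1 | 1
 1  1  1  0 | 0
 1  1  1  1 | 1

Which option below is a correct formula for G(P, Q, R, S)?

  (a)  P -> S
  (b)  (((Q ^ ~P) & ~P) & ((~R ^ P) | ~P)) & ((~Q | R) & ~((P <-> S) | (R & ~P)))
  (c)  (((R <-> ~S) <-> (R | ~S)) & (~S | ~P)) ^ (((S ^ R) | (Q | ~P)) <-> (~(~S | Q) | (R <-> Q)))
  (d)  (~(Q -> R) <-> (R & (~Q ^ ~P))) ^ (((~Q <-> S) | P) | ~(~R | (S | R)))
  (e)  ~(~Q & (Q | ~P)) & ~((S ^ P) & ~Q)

a

(b): at (0,0,0,0) it gives 0, but G = 1 — eliminated.
(c): at (0,1,0,0) it gives 0, but G = 1 — eliminated.
(d): at (0,0,0,1) it gives 0, but G = 1 — eliminated.
(e): at (0,0,0,0) it gives 0, but G = 1 — eliminated.
Only (a) survives; checking it on all 16 rows confirms it matches G.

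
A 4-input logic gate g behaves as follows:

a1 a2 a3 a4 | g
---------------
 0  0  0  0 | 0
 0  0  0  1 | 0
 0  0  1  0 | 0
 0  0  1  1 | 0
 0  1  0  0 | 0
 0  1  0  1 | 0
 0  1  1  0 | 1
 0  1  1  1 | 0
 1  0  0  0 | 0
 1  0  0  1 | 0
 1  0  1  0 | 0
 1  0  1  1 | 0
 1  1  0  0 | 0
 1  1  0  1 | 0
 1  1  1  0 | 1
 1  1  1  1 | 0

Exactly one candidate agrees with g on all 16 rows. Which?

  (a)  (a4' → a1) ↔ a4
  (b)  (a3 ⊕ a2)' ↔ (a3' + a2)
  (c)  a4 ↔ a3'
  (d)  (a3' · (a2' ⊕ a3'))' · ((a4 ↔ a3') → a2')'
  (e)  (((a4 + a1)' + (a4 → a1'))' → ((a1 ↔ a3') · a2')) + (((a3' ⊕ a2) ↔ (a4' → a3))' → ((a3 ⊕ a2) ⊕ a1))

d

(a) fails at (0,0,0,0): the formula yields 1, g is 0.
(b) fails at (0,0,0,0): the formula yields 1, g is 0.
(c) fails at (0,0,0,1): the formula yields 1, g is 0.
(e) fails at (0,0,0,0): the formula yields 1, g is 0.
Only (d) survives; checking it on all 16 rows confirms it matches g.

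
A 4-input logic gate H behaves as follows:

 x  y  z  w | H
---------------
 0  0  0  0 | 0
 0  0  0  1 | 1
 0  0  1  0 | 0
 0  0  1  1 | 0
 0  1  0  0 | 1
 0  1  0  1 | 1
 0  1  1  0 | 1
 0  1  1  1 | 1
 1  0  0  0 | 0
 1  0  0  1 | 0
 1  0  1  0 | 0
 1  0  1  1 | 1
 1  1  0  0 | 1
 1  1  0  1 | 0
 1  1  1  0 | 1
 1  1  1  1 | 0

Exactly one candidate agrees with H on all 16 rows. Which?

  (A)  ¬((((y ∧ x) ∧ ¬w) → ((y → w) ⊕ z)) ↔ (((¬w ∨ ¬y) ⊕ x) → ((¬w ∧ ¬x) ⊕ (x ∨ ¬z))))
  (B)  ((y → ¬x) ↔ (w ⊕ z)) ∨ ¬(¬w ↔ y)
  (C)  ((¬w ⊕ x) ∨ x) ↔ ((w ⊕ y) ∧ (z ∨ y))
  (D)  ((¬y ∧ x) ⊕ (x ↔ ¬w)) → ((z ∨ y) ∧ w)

C

(A) disagrees with H on (0,0,0,0) (formula → 1, table → 0); rule it out.
(B) disagrees with H on (0,0,0,0) (formula → 1, table → 0); rule it out.
(D) disagrees with H on (0,0,0,0) (formula → 1, table → 0); rule it out.
(C) is the remaining candidate, and it agrees with H on all 16 inputs.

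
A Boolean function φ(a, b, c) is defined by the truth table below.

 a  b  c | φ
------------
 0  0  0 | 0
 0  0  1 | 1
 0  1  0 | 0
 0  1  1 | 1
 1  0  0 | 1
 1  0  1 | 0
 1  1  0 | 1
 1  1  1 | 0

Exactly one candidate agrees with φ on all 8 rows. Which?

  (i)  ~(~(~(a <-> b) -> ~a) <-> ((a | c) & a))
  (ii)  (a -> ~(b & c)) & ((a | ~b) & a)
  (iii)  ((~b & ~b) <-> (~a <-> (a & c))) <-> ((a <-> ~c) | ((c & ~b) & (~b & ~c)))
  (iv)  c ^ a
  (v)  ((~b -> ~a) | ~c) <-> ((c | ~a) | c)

iv

(i) disagrees with φ on (0,0,1) (formula → 0, table → 1); rule it out.
(ii) disagrees with φ on (0,0,1) (formula → 0, table → 1); rule it out.
(iii) disagrees with φ on (0,0,0) (formula → 1, table → 0); rule it out.
(v) disagrees with φ on (0,0,0) (formula → 1, table → 0); rule it out.
That leaves (iv). Evaluating it on every row reproduces the table of φ exactly.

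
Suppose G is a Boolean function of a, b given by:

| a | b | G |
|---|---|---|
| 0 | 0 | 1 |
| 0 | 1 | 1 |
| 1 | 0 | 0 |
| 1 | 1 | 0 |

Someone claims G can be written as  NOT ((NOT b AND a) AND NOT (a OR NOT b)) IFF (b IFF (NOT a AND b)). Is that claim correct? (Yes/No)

No

Test each input against both G and the formula:
  a=0, b=0: formula gives 1, G = 1 ✓
  a=0, b=1: formula gives 1, G = 1 ✓
  a=1, b=0: formula gives 1, but G = 0 ✗
Row (1,0) is a counterexample, so the formula is not equivalent to G.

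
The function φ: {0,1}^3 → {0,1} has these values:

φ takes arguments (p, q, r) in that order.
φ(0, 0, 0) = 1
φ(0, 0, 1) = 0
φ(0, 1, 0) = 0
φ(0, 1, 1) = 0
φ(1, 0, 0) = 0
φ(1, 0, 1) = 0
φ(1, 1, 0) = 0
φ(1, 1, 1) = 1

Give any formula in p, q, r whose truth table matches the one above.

φ(p, q, r) = ((p' · q') · r') + ((p · q) · r)

The 1-rows are (0,0,0), (1,1,1). Each contributes one minterm — ¬p·¬q·¬r; p·q·r — and their disjunction is a sum-of-products form of φ.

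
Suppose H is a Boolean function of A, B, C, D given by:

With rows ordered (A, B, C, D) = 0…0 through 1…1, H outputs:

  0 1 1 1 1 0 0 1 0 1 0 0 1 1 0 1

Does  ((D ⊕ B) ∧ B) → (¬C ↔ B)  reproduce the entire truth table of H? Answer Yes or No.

No

Check the formula against H row by row:
  A=0, B=0, C=0, D=0: formula gives 1, but H = 0 ✗
A single disagreement suffices: at (0,0,0,0) they differ, so the formula does not compute H.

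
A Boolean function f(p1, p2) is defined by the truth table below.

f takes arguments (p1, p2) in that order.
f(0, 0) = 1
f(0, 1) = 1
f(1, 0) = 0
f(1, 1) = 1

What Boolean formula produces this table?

This is p1 → p2 (false only at 1,0).

f(p1, p2) = p1 IMPLIES p2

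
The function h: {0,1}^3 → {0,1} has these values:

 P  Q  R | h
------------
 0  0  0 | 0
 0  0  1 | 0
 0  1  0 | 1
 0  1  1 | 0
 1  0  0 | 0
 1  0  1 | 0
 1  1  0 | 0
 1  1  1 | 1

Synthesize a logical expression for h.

h(P, Q, R) = ((~P & Q) & ~R) | ((P & Q) & R)

h=1 on 2 inputs: (0,1,0), (1,1,1). Reading each as a conjunction of literals (¬P·Q·¬R, P·Q·R) and taking the OR gives the canonical DNF.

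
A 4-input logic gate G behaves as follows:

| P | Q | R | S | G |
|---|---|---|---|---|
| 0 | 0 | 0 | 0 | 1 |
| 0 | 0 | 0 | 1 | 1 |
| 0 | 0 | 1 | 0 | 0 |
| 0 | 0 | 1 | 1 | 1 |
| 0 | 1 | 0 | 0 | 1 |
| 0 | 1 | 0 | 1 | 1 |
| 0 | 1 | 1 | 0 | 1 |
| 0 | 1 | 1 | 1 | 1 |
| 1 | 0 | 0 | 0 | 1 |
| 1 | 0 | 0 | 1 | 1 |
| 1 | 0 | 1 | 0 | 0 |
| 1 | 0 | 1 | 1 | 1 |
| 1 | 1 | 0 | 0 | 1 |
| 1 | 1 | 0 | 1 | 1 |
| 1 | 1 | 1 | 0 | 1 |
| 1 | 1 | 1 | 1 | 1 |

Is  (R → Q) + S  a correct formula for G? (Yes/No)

Evaluate (R → Q) + S on each row and compare to G:
  P=0, Q=0, R=0, S=0: formula gives 1, G = 1 ✓
  P=0, Q=0, R=0, S=1: formula gives 1, G = 1 ✓
  P=0, Q=0, R=1, S=0: formula gives 0, G = 0 ✓
  P=0, Q=0, R=1, S=1: formula gives 1, G = 1 ✓
  …and likewise for the remaining 12 rows.
All 16 rows match — the expression computes G exactly.

Yes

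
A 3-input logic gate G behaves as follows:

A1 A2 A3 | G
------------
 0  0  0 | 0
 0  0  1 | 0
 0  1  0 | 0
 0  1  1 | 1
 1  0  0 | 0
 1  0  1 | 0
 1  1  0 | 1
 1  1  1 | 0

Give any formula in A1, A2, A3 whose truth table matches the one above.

The 1-rows are (0,1,1), (1,1,0). Each contributes one minterm — ¬A1·A2·A3; A1·A2·¬A3 — and their disjunction is a sum-of-products form of G.

G(A1, A2, A3) = ((not A1 and A2) and A3) or ((A1 and A2) and not A3)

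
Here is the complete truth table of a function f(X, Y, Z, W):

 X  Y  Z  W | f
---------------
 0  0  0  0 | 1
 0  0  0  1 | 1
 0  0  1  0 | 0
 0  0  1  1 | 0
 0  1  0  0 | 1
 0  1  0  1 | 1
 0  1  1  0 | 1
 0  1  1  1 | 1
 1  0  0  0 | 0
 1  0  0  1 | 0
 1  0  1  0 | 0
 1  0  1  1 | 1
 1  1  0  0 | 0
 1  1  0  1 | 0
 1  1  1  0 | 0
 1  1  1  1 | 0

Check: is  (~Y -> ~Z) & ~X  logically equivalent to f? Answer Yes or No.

Test each input against both f and the formula:
  X=0, Y=0, Z=0, W=0: formula gives 1, f = 1 ✓
  X=0, Y=0, Z=0, W=1: formula gives 1, f = 1 ✓
  X=0, Y=0, Z=1, W=0: formula gives 0, f = 0 ✓
  X=0, Y=0, Z=1, W=1: formula gives 0, f = 0 ✓
  …
  X=1, Y=0, Z=1, W=1: formula gives 0, but f = 1 ✗
Row (1,0,1,1) is a counterexample, so the formula is not equivalent to f.

No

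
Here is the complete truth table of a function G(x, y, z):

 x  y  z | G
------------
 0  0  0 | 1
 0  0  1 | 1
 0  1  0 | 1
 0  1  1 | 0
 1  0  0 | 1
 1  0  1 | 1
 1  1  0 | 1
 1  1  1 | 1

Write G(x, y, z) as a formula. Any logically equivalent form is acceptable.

G(x, y, z) = NOT ((NOT x AND y) AND z)

Only row (0,1,1) gives 0. So G is 1 everywhere except there — the complement of the minterm ¬x·y·z.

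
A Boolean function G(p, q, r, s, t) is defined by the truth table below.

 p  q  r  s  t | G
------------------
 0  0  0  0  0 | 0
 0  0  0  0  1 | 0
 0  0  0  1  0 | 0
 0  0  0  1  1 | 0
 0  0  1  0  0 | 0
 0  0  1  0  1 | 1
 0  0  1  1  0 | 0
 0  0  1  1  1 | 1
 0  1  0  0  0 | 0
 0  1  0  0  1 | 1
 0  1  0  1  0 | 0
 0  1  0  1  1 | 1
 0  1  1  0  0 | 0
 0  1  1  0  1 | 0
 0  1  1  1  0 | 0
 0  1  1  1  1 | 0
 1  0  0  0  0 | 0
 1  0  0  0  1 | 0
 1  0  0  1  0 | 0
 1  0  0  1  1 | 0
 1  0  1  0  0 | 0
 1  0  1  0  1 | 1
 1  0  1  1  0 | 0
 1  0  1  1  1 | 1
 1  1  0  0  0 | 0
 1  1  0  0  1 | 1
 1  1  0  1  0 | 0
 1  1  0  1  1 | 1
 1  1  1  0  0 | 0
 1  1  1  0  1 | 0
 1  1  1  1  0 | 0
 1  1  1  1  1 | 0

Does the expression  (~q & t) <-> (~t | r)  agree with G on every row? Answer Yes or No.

Yes

Test each input against both G and the formula:
  p=0, q=0, r=0, s=0, t=0: formula gives 0, G = 0 ✓
  p=0, q=0, r=0, s=0, t=1: formula gives 0, G = 0 ✓
  p=0, q=0, r=0, s=1, t=0: formula gives 0, G = 0 ✓
  p=0, q=0, r=0, s=1, t=1: formula gives 0, G = 0 ✓
  … (the remaining 28 rows also agree.)
No disagreement on any input; they are logically equivalent.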